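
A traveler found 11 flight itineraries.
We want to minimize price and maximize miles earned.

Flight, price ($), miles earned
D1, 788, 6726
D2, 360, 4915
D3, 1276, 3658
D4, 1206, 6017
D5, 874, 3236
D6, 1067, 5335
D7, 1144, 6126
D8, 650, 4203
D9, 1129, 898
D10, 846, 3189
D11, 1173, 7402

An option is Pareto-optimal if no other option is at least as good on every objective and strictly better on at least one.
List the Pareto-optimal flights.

D1: not dominated.
D2: not dominated (best price).
D3: dominated by D1 (price 788≤1276, miles earned 6726≥3658).
D4: dominated by D1 (price 788≤1206, miles earned 6726≥6017).
D5: dominated by D1 (price 788≤874, miles earned 6726≥3236).
D6: dominated by D1 (price 788≤1067, miles earned 6726≥5335).
D7: dominated by D1 (price 788≤1144, miles earned 6726≥6126).
D8: dominated by D2 (price 360≤650, miles earned 4915≥4203).
D9: dominated by D1 (price 788≤1129, miles earned 6726≥898).
D10: dominated by D1 (price 788≤846, miles earned 6726≥3189).
D11: not dominated (best miles earned).

D1, D2, D11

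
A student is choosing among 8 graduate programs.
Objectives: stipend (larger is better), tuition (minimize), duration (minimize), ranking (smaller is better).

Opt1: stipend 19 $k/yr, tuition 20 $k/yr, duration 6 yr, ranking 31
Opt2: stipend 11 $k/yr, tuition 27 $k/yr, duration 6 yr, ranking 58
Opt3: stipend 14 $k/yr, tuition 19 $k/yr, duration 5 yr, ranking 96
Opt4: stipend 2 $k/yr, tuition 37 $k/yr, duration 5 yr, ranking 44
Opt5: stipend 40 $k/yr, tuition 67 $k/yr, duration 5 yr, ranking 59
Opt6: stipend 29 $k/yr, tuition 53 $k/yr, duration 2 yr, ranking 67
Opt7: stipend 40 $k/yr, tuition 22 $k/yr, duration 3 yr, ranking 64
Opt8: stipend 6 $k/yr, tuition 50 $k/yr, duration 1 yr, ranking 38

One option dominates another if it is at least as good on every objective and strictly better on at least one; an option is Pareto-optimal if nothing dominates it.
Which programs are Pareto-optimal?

Opt1: not dominated (best ranking).
Opt2: dominated by Opt1 (stipend 19≥11, tuition 20≤27, duration 6≤6, ranking 31≤58).
Opt3: not dominated (best tuition).
Opt4: not dominated.
Opt5: not dominated.
Opt6: not dominated.
Opt7: not dominated.
Opt8: not dominated (best duration).

Opt1, Opt3, Opt4, Opt5, Opt6, Opt7, Opt8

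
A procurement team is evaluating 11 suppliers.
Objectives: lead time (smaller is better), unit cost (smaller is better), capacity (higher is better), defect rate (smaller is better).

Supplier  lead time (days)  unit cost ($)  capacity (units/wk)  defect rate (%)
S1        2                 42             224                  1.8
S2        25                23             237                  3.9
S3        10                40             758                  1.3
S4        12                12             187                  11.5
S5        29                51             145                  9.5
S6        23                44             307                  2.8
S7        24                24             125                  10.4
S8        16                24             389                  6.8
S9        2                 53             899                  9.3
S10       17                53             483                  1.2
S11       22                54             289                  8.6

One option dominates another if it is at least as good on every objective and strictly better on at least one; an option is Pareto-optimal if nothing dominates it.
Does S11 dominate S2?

No

S11 vs S2: S11 is worse on unit cost (54 vs 23), so it does not dominate S2.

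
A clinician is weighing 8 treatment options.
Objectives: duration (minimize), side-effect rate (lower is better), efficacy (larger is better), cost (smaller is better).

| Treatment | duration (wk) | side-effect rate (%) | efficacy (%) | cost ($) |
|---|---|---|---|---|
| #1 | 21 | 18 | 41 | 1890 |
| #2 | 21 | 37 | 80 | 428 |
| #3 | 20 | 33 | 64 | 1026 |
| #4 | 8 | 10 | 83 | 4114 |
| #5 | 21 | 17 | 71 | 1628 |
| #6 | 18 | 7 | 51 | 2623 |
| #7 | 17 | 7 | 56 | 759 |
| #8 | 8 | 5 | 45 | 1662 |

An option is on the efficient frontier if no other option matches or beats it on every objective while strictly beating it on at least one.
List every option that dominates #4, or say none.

#1: worse on duration (21 vs 8).
#2: worse on duration (21 vs 8).
#3: worse on duration (20 vs 8).
#5: worse on duration (21 vs 8).
#6: worse on duration (18 vs 8).
#7: worse on duration (17 vs 8).
#8: worse on efficacy (45 vs 83).
No option dominates #4.

none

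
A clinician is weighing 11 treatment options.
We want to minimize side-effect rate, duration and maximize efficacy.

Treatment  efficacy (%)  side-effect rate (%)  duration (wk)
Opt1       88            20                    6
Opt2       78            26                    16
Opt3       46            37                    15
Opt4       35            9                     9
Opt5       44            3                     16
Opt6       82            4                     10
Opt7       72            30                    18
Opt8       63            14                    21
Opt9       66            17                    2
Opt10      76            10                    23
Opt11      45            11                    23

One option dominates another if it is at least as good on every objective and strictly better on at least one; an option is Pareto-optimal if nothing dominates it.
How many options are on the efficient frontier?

Opt1: not dominated (best efficacy).
Opt2: dominated by Opt1 (efficacy 88≥78, side-effect rate 20≤26, duration 6≤16).
Opt3: dominated by Opt1 (efficacy 88≥46, side-effect rate 20≤37, duration 6≤15).
Opt4: not dominated.
Opt5: not dominated (best side-effect rate).
Opt6: not dominated.
Opt7: dominated by Opt1 (efficacy 88≥72, side-effect rate 20≤30, duration 6≤18).
Opt8: dominated by Opt6 (efficacy 82≥63, side-effect rate 4≤14, duration 10≤21).
Opt9: not dominated (best duration).
Opt10: dominated by Opt6 (efficacy 82≥76, side-effect rate 4≤10, duration 10≤23).
Opt11: dominated by Opt6 (efficacy 82≥45, side-effect rate 4≤11, duration 10≤23).
Pareto-optimal: Opt1, Opt4, Opt5, Opt6, Opt9 → 5.

5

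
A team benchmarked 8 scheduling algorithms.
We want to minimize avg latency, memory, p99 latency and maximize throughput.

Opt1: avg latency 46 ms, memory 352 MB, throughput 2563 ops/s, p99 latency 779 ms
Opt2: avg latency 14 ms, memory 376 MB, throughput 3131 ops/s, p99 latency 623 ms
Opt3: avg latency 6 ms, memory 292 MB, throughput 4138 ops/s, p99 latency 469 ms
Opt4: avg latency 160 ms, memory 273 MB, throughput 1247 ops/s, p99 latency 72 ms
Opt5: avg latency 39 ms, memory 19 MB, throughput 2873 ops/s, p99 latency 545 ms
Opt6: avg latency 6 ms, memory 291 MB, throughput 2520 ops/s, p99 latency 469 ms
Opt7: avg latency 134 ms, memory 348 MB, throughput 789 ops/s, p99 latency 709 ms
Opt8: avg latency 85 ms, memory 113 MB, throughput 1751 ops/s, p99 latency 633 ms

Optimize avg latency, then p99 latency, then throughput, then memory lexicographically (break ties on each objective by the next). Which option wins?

First minimize avg latency: best is 6, kept {Opt3, Opt6}.
Then minimize p99 latency: best is 469, kept {Opt3, Opt6}.
Then maximize throughput: best is 4138, kept {Opt3}.

Opt3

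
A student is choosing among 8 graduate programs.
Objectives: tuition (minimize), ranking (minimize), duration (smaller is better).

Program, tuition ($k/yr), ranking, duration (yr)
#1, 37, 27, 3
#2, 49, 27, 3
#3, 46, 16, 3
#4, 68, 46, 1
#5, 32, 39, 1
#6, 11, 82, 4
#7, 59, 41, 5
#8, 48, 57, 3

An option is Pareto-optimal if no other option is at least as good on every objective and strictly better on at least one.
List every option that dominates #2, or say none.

#1, #3

#1: tuition 37≤49, ranking 27≤27, duration 3≤3 — dominates #2.
#3: tuition 46≤49, ranking 16≤27, duration 3≤3 — dominates #2.
Others (#4, #5, #6, #7, #8) are each worse than #2 on at least one objective.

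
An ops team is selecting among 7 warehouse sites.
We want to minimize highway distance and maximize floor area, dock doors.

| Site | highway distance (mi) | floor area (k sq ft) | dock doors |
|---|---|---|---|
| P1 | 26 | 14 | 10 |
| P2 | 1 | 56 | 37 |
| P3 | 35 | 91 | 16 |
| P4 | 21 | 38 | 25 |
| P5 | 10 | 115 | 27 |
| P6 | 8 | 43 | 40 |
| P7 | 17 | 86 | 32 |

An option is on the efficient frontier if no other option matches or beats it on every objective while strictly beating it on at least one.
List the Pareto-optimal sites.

P2, P5, P6, P7

P1: dominated by P2 (highway distance 1≤26, floor area 56≥14, dock doors 37≥10).
P2: not dominated (best highway distance).
P3: dominated by P5 (highway distance 10≤35, floor area 115≥91, dock doors 27≥16).
P4: dominated by P2 (highway distance 1≤21, floor area 56≥38, dock doors 37≥25).
P5: not dominated (best floor area).
P6: not dominated (best dock doors).
P7: not dominated.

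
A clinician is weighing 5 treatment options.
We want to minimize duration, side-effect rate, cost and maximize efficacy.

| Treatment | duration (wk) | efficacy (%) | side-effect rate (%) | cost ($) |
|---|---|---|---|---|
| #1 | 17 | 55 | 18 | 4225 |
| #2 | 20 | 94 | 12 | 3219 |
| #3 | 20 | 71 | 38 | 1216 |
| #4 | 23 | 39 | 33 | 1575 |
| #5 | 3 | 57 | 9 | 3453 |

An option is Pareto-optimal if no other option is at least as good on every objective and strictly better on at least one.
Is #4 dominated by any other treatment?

No

#1: worse on cost (4225 vs 1575).
#2: worse on cost (3219 vs 1575).
#3: worse on side-effect rate (38 vs 33).
#5: worse on cost (3453 vs 1575).
No option is at least as good as #4 on every objective and strictly better on one.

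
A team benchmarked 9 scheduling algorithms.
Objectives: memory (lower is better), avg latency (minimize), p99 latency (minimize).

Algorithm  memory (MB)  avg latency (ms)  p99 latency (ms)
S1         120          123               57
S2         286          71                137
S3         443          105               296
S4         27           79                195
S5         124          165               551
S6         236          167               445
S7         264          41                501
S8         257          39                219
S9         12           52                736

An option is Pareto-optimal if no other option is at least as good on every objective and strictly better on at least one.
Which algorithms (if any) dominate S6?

S1, S4

S1: memory 120≤236, avg latency 123≤167, p99 latency 57≤445 — dominates S6.
S4: memory 27≤236, avg latency 79≤167, p99 latency 195≤445 — dominates S6.
Others (S2, S3, S5, S7, S8, S9) are each worse than S6 on at least one objective.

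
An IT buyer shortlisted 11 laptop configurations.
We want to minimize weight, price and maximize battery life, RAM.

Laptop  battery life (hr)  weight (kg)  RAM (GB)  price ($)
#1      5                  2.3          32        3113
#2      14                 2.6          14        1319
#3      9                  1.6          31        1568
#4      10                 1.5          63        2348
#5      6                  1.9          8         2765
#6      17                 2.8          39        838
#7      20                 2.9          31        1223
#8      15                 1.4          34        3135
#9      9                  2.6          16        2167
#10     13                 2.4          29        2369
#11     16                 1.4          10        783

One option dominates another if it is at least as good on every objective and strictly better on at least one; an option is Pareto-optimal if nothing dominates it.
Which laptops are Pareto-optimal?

#1: dominated by #4 (battery life 10≥5, weight 1.5≤2.3, RAM 63≥32, price 2348≤3113).
#2: not dominated.
#3: not dominated.
#4: not dominated (best RAM).
#5: dominated by #3 (battery life 9≥6, weight 1.6≤1.9, RAM 31≥8, price 1568≤2765).
#6: not dominated.
#7: not dominated (best battery life).
#8: not dominated.
#9: dominated by #3 (battery life 9≥9, weight 1.6≤2.6, RAM 31≥16, price 1568≤2167).
#10: not dominated.
#11: not dominated (best price).

#2, #3, #4, #6, #7, #8, #10, #11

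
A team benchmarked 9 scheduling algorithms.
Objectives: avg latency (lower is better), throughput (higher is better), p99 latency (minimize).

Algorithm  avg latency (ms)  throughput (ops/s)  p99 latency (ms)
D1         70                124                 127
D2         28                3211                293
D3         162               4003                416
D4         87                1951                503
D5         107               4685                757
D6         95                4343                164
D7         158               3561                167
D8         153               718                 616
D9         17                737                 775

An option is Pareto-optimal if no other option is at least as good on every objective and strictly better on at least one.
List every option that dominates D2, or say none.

D1: worse on avg latency (70 vs 28).
D3: worse on avg latency (162 vs 28).
D4: worse on avg latency (87 vs 28).
D5: worse on avg latency (107 vs 28).
D6: worse on avg latency (95 vs 28).
D7: worse on avg latency (158 vs 28).
D8: worse on avg latency (153 vs 28).
D9: worse on throughput (737 vs 3211).
No option dominates D2.

none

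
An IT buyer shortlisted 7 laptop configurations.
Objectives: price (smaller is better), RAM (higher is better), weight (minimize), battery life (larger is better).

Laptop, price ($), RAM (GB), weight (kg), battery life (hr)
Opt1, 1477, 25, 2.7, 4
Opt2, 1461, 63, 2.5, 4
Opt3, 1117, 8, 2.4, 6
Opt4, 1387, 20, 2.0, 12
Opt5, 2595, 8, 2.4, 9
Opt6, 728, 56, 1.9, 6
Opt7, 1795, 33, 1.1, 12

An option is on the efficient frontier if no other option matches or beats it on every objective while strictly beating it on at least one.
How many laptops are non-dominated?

Opt1: dominated by Opt2 (price 1461≤1477, RAM 63≥25, weight 2.5≤2.7, battery life 4≥4).
Opt2: not dominated (best RAM).
Opt3: dominated by Opt6 (price 728≤1117, RAM 56≥8, weight 1.9≤2.4, battery life 6≥6).
Opt4: not dominated.
Opt5: dominated by Opt4 (price 1387≤2595, RAM 20≥8, weight 2.0≤2.4, battery life 12≥9).
Opt6: not dominated (best price).
Opt7: not dominated (best weight).
Pareto-optimal: Opt2, Opt4, Opt6, Opt7 → 4.

4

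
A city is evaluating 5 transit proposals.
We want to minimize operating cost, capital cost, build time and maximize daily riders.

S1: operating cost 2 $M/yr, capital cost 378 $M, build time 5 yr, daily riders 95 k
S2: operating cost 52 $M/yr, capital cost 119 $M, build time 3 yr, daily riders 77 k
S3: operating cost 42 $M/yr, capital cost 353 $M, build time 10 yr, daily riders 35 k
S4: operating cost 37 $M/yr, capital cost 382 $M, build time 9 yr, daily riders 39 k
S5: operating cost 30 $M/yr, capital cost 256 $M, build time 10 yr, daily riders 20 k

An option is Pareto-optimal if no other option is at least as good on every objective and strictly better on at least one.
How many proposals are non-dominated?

S1: not dominated (best operating cost).
S2: not dominated (best capital cost).
S3: not dominated.
S4: dominated by S1 (operating cost 2≤37, capital cost 378≤382, build time 5≤9, daily riders 95≥39).
S5: not dominated.
Pareto-optimal: S1, S2, S3, S5 → 4.

4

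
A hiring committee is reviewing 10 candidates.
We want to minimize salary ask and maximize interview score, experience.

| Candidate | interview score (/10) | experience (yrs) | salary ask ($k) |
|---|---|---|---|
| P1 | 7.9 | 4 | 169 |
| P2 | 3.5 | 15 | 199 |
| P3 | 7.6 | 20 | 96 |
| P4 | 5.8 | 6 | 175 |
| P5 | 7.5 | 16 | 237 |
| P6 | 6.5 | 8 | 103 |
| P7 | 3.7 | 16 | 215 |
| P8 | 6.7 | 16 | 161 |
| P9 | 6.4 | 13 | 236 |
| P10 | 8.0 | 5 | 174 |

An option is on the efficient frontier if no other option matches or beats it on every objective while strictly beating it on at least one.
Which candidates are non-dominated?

P1, P3, P10

P1: not dominated.
P2: dominated by P3 (interview score 7.6≥3.5, experience 20≥15, salary ask 96≤199).
P3: not dominated (best experience).
P4: dominated by P3 (interview score 7.6≥5.8, experience 20≥6, salary ask 96≤175).
P5: dominated by P3 (interview score 7.6≥7.5, experience 20≥16, salary ask 96≤237).
P6: dominated by P3 (interview score 7.6≥6.5, experience 20≥8, salary ask 96≤103).
P7: dominated by P3 (interview score 7.6≥3.7, experience 20≥16, salary ask 96≤215).
P8: dominated by P3 (interview score 7.6≥6.7, experience 20≥16, salary ask 96≤161).
P9: dominated by P3 (interview score 7.6≥6.4, experience 20≥13, salary ask 96≤236).
P10: not dominated (best interview score).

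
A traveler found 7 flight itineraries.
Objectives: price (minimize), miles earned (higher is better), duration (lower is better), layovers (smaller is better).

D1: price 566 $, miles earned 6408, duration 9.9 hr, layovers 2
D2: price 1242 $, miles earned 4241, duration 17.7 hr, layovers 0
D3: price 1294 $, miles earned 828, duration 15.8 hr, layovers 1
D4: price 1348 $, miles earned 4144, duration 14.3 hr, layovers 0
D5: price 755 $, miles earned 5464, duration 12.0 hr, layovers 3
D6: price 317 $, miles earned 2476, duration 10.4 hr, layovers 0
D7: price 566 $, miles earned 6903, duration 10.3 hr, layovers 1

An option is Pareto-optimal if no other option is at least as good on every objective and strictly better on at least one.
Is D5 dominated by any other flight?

D1 vs D5: price 566≤755, miles earned 6408≥5464, duration 9.9≤12.0, layovers 2≤3 — D1 is at least as good on every objective and strictly better on at least one, so D1 dominates D5.

Yes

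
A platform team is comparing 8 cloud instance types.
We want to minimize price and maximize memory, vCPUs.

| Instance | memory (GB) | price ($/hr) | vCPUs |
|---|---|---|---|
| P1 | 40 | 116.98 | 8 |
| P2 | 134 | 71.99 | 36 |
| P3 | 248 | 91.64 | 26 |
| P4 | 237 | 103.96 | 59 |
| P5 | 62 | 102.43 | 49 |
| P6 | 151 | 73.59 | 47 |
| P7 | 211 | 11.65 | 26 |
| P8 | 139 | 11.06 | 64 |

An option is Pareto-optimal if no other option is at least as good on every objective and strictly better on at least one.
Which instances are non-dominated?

P3, P4, P6, P7, P8

P1: dominated by P2 (memory 134≥40, price 71.99≤116.98, vCPUs 36≥8).
P2: dominated by P8 (memory 139≥134, price 11.06≤71.99, vCPUs 64≥36).
P3: not dominated (best memory).
P4: not dominated.
P5: dominated by P8 (memory 139≥62, price 11.06≤102.43, vCPUs 64≥49).
P6: not dominated.
P7: not dominated.
P8: not dominated (best price).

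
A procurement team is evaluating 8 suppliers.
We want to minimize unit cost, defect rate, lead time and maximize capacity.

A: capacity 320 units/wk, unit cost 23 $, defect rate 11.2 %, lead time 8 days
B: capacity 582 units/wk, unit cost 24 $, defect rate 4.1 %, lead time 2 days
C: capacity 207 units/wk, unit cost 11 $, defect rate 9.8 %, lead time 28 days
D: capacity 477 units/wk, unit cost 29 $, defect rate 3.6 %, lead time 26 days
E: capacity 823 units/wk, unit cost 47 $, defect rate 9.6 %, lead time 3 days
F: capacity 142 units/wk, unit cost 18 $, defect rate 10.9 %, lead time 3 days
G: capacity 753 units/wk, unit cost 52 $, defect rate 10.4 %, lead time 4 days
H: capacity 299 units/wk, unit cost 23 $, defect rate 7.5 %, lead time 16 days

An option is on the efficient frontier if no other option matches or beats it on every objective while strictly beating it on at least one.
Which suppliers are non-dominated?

A: not dominated.
B: not dominated (best lead time).
C: not dominated (best unit cost).
D: not dominated (best defect rate).
E: not dominated (best capacity).
F: not dominated.
G: dominated by E (capacity 823≥753, unit cost 47≤52, defect rate 9.6≤10.4, lead time 3≤4).
H: not dominated.

A, B, C, D, E, F, H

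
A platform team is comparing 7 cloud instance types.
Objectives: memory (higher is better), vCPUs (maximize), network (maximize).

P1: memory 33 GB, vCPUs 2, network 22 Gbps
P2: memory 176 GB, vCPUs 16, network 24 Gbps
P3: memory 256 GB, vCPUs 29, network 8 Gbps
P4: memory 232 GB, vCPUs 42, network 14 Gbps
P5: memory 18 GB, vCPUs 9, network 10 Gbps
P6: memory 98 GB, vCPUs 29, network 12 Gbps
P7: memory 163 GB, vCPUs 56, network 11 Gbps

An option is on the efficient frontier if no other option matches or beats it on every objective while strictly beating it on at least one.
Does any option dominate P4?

P1: worse on memory (33 vs 232).
P2: worse on memory (176 vs 232).
P3: worse on vCPUs (29 vs 42).
P5: worse on memory (18 vs 232).
P6: worse on memory (98 vs 232).
P7: worse on memory (163 vs 232).
No option is at least as good as P4 on every objective and strictly better on one.

No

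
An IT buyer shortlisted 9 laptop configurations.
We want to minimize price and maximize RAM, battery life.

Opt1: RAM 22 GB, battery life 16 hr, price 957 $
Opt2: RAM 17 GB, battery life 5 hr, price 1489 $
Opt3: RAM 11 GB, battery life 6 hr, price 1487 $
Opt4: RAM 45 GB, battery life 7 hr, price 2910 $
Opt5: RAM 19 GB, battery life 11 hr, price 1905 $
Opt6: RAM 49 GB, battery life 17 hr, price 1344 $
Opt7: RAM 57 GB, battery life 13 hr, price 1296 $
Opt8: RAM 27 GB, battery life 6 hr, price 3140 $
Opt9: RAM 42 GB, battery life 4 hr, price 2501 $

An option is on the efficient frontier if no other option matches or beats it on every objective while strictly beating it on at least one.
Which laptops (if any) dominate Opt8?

Opt4: RAM 45≥27, battery life 7≥6, price 2910≤3140 — dominates Opt8.
Opt6: RAM 49≥27, battery life 17≥6, price 1344≤3140 — dominates Opt8.
Opt7: RAM 57≥27, battery life 13≥6, price 1296≤3140 — dominates Opt8.
Others (Opt1, Opt2, Opt3, Opt5, Opt9) are each worse than Opt8 on at least one objective.

Opt4, Opt6, Opt7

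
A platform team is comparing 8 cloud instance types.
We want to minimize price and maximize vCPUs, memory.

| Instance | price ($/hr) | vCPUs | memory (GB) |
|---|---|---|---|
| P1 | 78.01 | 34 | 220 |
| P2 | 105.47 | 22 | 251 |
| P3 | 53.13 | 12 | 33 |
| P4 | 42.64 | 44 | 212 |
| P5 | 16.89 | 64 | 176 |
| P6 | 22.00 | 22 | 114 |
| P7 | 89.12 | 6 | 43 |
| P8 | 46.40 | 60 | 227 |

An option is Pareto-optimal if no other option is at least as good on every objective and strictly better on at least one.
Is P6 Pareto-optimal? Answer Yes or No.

P5 vs P6: price 16.89≤22.00, vCPUs 64≥22, memory 176≥114 — P5 is at least as good on every objective and strictly better on at least one, so P5 dominates P6.

No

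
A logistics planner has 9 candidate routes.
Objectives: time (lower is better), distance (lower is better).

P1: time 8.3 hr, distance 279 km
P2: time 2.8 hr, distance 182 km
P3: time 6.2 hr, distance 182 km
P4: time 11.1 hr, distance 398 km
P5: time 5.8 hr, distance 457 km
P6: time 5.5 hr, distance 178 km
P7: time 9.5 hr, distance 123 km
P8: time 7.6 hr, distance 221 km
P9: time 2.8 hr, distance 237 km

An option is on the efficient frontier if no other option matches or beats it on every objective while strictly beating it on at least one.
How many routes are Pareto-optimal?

P1: dominated by P2 (time 2.8≤8.3, distance 182≤279).
P2: not dominated.
P3: dominated by P2 (time 2.8≤6.2, distance 182≤182).
P4: dominated by P1 (time 8.3≤11.1, distance 279≤398).
P5: dominated by P2 (time 2.8≤5.8, distance 182≤457).
P6: not dominated.
P7: not dominated (best distance).
P8: dominated by P2 (time 2.8≤7.6, distance 182≤221).
P9: dominated by P2 (time 2.8≤2.8, distance 182≤237).
Pareto-optimal: P2, P6, P7 → 3.

3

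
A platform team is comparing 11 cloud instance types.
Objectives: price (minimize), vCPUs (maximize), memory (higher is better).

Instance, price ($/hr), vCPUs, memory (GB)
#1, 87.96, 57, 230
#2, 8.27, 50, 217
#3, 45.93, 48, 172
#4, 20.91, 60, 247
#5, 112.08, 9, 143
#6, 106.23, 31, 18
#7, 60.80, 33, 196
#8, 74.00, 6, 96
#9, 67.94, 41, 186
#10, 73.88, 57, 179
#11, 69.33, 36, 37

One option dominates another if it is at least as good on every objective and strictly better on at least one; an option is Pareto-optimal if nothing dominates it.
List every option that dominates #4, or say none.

none

#1: worse on price (87.96 vs 20.91).
#2: worse on vCPUs (50 vs 60).
#3: worse on price (45.93 vs 20.91).
#5: worse on price (112.08 vs 20.91).
#6: worse on price (106.23 vs 20.91).
#7: worse on price (60.80 vs 20.91).
#8: worse on price (74.00 vs 20.91).
#9: worse on price (67.94 vs 20.91).
#10: worse on price (73.88 vs 20.91).
#11: worse on price (69.33 vs 20.91).
No option dominates #4.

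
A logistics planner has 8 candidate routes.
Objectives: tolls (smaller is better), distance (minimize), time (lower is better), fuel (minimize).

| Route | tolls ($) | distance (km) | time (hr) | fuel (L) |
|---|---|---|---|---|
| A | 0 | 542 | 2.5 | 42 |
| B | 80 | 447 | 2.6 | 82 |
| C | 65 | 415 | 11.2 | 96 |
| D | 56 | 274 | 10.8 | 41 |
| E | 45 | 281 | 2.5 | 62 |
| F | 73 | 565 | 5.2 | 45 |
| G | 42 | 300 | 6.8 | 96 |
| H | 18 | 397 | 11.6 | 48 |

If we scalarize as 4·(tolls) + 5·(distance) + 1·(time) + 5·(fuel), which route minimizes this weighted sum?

A: 4·0 + 5·542 + 1·2.5 + 5·42 = 2922.5
B: 4·80 + 5·447 + 1·2.6 + 5·82 = 2967.6
C: 4·65 + 5·415 + 1·11.2 + 5·96 = 2826.2
D: 4·56 + 5·274 + 1·10.8 + 5·41 = 1809.8
E: 4·45 + 5·281 + 1·2.5 + 5·62 = 1897.5
F: 4·73 + 5·565 + 1·5.2 + 5·45 = 3347.2
G: 4·42 + 5·300 + 1·6.8 + 5·96 = 2154.8
H: 4·18 + 5·397 + 1·11.6 + 5·48 = 2308.6
Lowest: D at 1809.8.

D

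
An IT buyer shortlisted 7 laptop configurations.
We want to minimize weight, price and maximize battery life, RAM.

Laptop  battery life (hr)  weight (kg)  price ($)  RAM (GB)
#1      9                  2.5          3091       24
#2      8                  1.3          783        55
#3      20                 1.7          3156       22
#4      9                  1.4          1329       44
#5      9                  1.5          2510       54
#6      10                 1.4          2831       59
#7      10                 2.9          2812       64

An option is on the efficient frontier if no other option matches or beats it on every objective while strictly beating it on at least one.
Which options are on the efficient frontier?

#2, #3, #4, #5, #6, #7

#1: dominated by #4 (battery life 9≥9, weight 1.4≤2.5, price 1329≤3091, RAM 44≥24).
#2: not dominated (best weight).
#3: not dominated (best battery life).
#4: not dominated.
#5: not dominated.
#6: not dominated.
#7: not dominated (best RAM).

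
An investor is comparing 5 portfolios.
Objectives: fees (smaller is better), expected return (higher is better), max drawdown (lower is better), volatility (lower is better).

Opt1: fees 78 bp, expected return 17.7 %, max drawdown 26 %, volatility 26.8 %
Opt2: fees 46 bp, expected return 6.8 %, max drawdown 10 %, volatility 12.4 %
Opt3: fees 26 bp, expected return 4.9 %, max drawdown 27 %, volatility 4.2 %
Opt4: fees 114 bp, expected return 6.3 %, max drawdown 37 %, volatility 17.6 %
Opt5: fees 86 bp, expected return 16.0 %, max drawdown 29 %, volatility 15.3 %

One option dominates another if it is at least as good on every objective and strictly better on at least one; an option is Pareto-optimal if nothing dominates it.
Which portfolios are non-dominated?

Opt1, Opt2, Opt3, Opt5

Opt1: not dominated (best expected return).
Opt2: not dominated (best max drawdown).
Opt3: not dominated (best fees).
Opt4: dominated by Opt2 (fees 46≤114, expected return 6.8≥6.3, max drawdown 10≤37, volatility 12.4≤17.6).
Opt5: not dominated.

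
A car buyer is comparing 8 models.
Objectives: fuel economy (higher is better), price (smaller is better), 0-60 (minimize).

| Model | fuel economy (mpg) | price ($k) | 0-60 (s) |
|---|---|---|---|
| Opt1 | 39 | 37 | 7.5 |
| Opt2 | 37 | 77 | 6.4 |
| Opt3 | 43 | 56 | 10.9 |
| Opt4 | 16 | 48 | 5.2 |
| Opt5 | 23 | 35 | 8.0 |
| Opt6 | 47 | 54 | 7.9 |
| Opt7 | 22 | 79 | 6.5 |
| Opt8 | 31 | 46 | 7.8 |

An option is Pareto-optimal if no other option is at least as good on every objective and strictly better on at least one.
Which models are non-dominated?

Opt1: not dominated.
Opt2: not dominated.
Opt3: dominated by Opt6 (fuel economy 47≥43, price 54≤56, 0-60 7.9≤10.9).
Opt4: not dominated (best 0-60).
Opt5: not dominated (best price).
Opt6: not dominated (best fuel economy).
Opt7: dominated by Opt2 (fuel economy 37≥22, price 77≤79, 0-60 6.4≤6.5).
Opt8: dominated by Opt1 (fuel economy 39≥31, price 37≤46, 0-60 7.5≤7.8).

Opt1, Opt2, Opt4, Opt5, Opt6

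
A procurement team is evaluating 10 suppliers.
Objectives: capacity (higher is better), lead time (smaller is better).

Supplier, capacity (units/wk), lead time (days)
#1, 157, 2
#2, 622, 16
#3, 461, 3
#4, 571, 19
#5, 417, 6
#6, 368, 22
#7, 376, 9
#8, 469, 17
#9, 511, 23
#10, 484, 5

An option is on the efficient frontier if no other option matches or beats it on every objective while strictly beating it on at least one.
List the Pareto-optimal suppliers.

#1: not dominated (best lead time).
#2: not dominated (best capacity).
#3: not dominated.
#4: dominated by #2 (capacity 622≥571, lead time 16≤19).
#5: dominated by #3 (capacity 461≥417, lead time 3≤6).
#6: dominated by #2 (capacity 622≥368, lead time 16≤22).
#7: dominated by #3 (capacity 461≥376, lead time 3≤9).
#8: dominated by #2 (capacity 622≥469, lead time 16≤17).
#9: dominated by #2 (capacity 622≥511, lead time 16≤23).
#10: not dominated.

#1, #2, #3, #10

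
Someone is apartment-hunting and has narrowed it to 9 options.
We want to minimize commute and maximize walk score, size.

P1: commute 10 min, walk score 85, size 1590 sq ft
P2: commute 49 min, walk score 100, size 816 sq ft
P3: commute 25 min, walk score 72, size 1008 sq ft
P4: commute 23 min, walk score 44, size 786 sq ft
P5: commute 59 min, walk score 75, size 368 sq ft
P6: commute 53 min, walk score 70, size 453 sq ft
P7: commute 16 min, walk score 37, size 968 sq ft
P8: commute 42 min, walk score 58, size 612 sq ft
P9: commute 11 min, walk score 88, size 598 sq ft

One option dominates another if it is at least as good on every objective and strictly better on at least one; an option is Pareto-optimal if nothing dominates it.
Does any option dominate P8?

Yes

P1 vs P8: commute 10≤42, walk score 85≥58, size 1590≥612 — P1 is at least as good on every objective and strictly better on at least one, so P1 dominates P8.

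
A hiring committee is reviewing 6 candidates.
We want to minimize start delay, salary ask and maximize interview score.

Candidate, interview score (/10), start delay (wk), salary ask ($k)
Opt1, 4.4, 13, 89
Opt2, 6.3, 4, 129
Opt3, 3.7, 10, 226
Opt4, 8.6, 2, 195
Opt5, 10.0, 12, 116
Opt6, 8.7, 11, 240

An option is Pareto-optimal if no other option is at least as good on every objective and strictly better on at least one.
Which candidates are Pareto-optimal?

Opt1: not dominated (best salary ask).
Opt2: not dominated.
Opt3: dominated by Opt2 (interview score 6.3≥3.7, start delay 4≤10, salary ask 129≤226).
Opt4: not dominated (best start delay).
Opt5: not dominated (best interview score).
Opt6: not dominated.

Opt1, Opt2, Opt4, Opt5, Opt6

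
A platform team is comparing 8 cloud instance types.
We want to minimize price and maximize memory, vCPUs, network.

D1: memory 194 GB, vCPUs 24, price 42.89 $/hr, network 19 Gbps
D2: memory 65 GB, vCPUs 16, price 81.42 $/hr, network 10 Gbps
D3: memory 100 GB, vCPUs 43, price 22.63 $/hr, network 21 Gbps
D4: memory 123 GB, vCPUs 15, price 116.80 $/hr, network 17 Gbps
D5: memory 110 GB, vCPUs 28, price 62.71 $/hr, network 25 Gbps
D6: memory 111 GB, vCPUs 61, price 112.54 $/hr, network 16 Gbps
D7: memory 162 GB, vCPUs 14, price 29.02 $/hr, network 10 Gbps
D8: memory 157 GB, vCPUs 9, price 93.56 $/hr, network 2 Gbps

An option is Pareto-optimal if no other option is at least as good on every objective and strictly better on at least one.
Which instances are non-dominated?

D1, D3, D5, D6, D7

D1: not dominated (best memory).
D2: dominated by D1 (memory 194≥65, vCPUs 24≥16, price 42.89≤81.42, network 19≥10).
D3: not dominated (best price).
D4: dominated by D1 (memory 194≥123, vCPUs 24≥15, price 42.89≤116.80, network 19≥17).
D5: not dominated (best network).
D6: not dominated (best vCPUs).
D7: not dominated.
D8: dominated by D1 (memory 194≥157, vCPUs 24≥9, price 42.89≤93.56, network 19≥2).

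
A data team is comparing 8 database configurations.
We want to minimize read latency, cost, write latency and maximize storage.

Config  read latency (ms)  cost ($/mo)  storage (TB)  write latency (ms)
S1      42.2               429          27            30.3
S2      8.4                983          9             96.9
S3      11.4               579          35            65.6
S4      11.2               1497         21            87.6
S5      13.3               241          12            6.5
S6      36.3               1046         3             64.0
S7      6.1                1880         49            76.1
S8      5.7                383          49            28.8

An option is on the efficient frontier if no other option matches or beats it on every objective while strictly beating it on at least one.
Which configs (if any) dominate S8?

S1: worse on read latency (42.2 vs 5.7).
S2: worse on read latency (8.4 vs 5.7).
S3: worse on read latency (11.4 vs 5.7).
S4: worse on read latency (11.2 vs 5.7).
S5: worse on read latency (13.3 vs 5.7).
S6: worse on read latency (36.3 vs 5.7).
S7: worse on read latency (6.1 vs 5.7).
No option dominates S8.

none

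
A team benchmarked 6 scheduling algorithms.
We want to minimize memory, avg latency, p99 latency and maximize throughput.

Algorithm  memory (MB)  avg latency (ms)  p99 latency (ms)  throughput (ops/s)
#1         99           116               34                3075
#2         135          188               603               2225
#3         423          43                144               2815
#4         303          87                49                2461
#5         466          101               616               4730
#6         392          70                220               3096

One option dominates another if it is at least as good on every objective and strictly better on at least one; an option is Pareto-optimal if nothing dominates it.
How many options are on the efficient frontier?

5

#1: not dominated (best memory).
#2: dominated by #1 (memory 99≤135, avg latency 116≤188, p99 latency 34≤603, throughput 3075≥2225).
#3: not dominated (best avg latency).
#4: not dominated.
#5: not dominated (best throughput).
#6: not dominated.
Pareto-optimal: #1, #3, #4, #5, #6 → 5.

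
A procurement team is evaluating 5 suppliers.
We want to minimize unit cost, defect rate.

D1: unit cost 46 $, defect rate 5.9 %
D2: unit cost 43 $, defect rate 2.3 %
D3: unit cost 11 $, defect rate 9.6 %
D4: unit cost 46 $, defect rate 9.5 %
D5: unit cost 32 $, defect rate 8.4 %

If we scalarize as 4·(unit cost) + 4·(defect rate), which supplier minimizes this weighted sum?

D1: 4·46 + 4·5.9 = 207.6
D2: 4·43 + 4·2.3 = 181.2
D3: 4·11 + 4·9.6 = 82.4
D4: 4·46 + 4·9.5 = 222.0
D5: 4·32 + 4·8.4 = 161.6
Lowest: D3 at 82.4.

D3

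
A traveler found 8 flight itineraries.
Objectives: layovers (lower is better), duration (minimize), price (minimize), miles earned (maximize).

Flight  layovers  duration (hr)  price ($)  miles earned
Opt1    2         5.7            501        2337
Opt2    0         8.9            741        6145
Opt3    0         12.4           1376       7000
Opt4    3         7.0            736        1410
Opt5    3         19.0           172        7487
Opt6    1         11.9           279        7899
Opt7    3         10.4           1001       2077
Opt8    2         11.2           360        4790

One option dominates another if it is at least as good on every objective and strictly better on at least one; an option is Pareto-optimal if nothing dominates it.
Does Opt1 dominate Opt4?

Opt1 vs Opt4: layovers 2≤3, duration 5.7≤7.0, price 501≤736, miles earned 2337≥1410 — Opt1 is at least as good on every objective with at least one strict improvement.

Yes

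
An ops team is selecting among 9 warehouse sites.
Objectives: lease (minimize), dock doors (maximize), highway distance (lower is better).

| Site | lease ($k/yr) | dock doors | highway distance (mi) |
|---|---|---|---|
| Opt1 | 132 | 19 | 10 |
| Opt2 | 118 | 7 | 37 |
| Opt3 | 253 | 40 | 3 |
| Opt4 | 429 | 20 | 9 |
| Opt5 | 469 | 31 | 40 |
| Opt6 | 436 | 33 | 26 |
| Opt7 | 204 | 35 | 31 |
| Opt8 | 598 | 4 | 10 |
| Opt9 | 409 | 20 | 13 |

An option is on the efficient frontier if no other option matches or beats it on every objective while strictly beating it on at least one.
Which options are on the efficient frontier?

Opt1: not dominated.
Opt2: not dominated (best lease).
Opt3: not dominated (best dock doors).
Opt4: dominated by Opt3 (lease 253≤429, dock doors 40≥20, highway distance 3≤9).
Opt5: dominated by Opt3 (lease 253≤469, dock doors 40≥31, highway distance 3≤40).
Opt6: dominated by Opt3 (lease 253≤436, dock doors 40≥33, highway distance 3≤26).
Opt7: not dominated.
Opt8: dominated by Opt1 (lease 132≤598, dock doors 19≥4, highway distance 10≤10).
Opt9: dominated by Opt3 (lease 253≤409, dock doors 40≥20, highway distance 3≤13).

Opt1, Opt2, Opt3, Opt7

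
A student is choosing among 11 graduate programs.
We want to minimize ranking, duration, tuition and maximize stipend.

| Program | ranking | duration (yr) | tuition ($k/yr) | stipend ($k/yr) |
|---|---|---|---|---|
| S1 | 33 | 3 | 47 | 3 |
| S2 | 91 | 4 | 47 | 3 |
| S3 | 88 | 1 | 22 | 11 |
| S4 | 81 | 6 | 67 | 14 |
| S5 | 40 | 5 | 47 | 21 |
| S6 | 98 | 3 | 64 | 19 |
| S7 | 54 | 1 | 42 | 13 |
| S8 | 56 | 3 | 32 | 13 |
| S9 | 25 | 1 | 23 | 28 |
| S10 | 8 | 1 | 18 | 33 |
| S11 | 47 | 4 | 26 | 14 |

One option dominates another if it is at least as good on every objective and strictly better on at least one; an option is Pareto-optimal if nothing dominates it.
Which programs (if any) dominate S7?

S9: ranking 25≤54, duration 1≤1, tuition 23≤42, stipend 28≥13 — dominates S7.
S10: ranking 8≤54, duration 1≤1, tuition 18≤42, stipend 33≥13 — dominates S7.
Others (S1, S2, S3, S4, S5, S6, S8, S11) are each worse than S7 on at least one objective.

S9, S10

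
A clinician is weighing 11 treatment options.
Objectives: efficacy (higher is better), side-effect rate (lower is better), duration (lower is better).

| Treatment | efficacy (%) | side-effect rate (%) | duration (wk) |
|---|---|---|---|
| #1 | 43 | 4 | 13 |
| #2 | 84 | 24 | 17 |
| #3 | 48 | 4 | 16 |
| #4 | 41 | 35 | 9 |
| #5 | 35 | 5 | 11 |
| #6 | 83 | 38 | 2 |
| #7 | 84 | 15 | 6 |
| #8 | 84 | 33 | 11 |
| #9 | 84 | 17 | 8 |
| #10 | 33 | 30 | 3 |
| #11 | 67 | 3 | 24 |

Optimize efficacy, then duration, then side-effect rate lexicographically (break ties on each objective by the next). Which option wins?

First maximize efficacy: best is 84, kept {#2, #7, #8, #9}.
Then minimize duration: best is 6, kept {#7}.

#7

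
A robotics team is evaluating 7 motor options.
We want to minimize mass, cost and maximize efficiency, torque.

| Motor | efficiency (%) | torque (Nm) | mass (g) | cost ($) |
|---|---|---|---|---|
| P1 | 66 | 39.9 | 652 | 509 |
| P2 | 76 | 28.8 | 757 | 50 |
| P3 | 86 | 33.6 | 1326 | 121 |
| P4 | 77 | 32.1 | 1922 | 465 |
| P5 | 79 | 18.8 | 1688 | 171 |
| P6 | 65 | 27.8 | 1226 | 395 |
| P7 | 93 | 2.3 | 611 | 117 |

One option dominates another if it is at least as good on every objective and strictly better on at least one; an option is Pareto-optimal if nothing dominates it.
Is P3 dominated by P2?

No

P2 vs P3: P2 is worse on efficiency (76 vs 86), so it does not dominate P3.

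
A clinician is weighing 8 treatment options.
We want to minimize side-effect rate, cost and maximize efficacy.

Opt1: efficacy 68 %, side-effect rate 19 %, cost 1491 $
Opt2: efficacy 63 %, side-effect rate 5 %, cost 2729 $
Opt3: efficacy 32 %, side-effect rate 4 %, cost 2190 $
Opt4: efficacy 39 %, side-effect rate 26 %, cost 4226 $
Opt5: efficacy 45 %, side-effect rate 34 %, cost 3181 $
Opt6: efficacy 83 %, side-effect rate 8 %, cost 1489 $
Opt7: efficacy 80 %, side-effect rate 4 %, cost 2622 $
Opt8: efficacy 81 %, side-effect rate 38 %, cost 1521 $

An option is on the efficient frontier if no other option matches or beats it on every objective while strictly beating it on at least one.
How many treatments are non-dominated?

Opt1: dominated by Opt6 (efficacy 83≥68, side-effect rate 8≤19, cost 1489≤1491).
Opt2: dominated by Opt7 (efficacy 80≥63, side-effect rate 4≤5, cost 2622≤2729).
Opt3: not dominated.
Opt4: dominated by Opt1 (efficacy 68≥39, side-effect rate 19≤26, cost 1491≤4226).
Opt5: dominated by Opt1 (efficacy 68≥45, side-effect rate 19≤34, cost 1491≤3181).
Opt6: not dominated (best efficacy).
Opt7: not dominated.
Opt8: dominated by Opt6 (efficacy 83≥81, side-effect rate 8≤38, cost 1489≤1521).
Pareto-optimal: Opt3, Opt6, Opt7 → 3.

3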